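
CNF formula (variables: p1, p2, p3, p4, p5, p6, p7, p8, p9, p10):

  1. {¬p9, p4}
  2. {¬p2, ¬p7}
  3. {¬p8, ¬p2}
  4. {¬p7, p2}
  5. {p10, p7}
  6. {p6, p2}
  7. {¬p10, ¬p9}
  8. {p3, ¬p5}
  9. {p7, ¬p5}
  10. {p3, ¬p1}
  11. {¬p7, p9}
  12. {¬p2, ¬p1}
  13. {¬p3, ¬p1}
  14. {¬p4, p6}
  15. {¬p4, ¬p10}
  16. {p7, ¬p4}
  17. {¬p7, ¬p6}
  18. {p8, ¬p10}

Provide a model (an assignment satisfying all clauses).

p1 occurs only negated in the remaining clauses — set p1 = False.
p5 occurs only negated in the remaining clauses — set p5 = False.
Set p2 = False and propagate.
  then p7 is forced to False.
  then p10 is forced to True.
  then p6 is forced to True.
  then p9 is forced to False.
  then p4 is forced to False.
  then p8 is forced to True.
p3 is now unconstrained; take p3 = False.

p1=F  p2=F  p3=F  p4=F  p5=F  p6=T  p7=F  p8=T  p9=F  p10=T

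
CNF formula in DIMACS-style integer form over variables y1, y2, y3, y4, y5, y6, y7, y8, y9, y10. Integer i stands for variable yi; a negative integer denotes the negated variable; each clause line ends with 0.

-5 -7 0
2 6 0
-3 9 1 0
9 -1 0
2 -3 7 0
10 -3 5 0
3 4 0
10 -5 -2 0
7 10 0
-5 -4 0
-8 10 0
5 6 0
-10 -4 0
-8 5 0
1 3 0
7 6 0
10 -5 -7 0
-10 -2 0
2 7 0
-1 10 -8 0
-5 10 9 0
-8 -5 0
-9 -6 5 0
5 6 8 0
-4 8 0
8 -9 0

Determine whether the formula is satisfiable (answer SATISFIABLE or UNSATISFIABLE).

UNSATISFIABLE

y5 = True:
  propagation gives y7=False, y10=True, y4=False, y3=True; an empty clause results — contradiction.
y5 = False:
  propagation gives y6=True, y8=False, y9=False, y1=False; an empty clause results — contradiction.
Every branch closes, so no satisfying assignment exists.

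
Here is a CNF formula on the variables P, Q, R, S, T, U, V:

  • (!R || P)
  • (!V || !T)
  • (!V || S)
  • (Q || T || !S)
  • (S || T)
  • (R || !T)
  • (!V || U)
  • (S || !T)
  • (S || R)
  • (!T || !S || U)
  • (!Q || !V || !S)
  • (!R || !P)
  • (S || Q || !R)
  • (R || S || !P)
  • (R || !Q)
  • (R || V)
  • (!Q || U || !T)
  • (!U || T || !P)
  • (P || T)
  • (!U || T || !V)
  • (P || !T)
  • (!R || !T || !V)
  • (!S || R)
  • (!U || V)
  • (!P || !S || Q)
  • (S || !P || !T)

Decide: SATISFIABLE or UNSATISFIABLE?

T = True:
  propagation gives V=False, R=True, P=True; an empty clause results — contradiction.
T = False:
  propagation gives S=True, Q=True, V=False, R=True; an empty clause results — contradiction.
Every branch closes, so no satisfying assignment exists.

UNSATISFIABLE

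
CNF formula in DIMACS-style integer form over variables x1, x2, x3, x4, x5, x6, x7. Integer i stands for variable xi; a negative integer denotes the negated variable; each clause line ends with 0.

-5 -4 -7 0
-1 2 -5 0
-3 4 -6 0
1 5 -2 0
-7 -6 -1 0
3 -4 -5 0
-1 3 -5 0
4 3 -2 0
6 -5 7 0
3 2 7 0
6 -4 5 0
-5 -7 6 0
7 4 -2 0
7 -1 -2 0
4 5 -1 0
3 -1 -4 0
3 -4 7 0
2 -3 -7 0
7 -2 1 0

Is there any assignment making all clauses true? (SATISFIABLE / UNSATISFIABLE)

Set x1 = False and propagate.
For the remaining variables, x2 = False, x3 = True, x4 = False, x5 = False, x6 = False, x7 = False works.
Every clause has at least one true literal under this assignment.
So x1 = 0, x2 = 0, x3 = 1, x4 = 0, x5 = 0, x6 = 0, x7 = 0 is a satisfying assignment.

SATISFIABLE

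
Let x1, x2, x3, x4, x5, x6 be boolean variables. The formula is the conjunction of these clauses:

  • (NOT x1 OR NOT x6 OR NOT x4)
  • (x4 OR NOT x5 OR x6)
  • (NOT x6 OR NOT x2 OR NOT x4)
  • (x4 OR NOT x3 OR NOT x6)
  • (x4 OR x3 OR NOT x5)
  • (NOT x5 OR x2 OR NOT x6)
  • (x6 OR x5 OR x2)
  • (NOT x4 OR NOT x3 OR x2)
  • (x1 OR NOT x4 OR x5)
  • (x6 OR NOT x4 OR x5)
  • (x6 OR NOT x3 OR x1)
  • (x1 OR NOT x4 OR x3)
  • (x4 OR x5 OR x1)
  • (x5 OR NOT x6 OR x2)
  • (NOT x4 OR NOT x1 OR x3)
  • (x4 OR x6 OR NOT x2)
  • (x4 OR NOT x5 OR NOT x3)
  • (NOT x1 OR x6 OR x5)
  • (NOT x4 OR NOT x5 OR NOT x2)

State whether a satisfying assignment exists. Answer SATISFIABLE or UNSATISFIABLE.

SATISFIABLE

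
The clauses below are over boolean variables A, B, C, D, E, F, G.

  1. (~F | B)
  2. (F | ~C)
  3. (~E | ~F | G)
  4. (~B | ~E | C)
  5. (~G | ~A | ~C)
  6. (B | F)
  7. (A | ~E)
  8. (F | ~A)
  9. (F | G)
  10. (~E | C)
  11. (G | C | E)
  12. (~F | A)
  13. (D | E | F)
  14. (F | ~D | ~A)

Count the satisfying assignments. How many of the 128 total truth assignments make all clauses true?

5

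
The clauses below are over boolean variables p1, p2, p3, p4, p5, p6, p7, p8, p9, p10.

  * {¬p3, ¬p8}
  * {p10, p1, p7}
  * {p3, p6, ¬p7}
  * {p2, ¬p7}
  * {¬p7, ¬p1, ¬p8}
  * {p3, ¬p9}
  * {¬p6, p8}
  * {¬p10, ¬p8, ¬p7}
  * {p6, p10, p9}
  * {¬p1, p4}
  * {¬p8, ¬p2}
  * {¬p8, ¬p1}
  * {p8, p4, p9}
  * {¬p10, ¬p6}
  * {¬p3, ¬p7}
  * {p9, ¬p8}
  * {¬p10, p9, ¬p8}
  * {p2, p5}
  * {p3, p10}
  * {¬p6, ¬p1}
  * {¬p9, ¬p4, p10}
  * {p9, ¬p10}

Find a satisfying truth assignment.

p1=0, p2=1, p3=1, p4=1, p5=1, p6=0, p7=0, p8=0, p9=1, p10=1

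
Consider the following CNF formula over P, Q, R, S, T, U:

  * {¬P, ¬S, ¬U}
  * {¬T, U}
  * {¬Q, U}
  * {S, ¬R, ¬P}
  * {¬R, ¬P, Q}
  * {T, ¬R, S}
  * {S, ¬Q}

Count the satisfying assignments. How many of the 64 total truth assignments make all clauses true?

18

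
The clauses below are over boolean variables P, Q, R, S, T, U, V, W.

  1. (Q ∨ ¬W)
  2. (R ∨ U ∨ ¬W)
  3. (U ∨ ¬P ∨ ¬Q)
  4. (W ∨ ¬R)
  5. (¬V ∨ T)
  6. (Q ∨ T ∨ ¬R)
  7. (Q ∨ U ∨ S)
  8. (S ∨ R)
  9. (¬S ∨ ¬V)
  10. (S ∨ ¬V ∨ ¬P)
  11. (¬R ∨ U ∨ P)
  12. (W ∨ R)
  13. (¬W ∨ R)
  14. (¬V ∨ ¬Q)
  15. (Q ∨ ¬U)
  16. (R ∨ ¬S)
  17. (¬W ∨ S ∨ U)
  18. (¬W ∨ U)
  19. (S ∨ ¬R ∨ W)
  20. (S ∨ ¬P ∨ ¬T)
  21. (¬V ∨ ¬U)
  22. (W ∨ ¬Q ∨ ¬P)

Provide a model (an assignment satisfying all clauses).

P=T, Q=T, R=T, S=T, T=T, U=T, V=F, W=T

Pure literal: V appears only negated; assign V = False.
Branch on P: take P = True.
Set Q = True and propagate.
  then U is forced to True.
  then W is forced to True.
  then R is forced to True.
Branch on S: take S = True.
T is now unconstrained; take T = True.
Every clause has at least one true literal under this assignment.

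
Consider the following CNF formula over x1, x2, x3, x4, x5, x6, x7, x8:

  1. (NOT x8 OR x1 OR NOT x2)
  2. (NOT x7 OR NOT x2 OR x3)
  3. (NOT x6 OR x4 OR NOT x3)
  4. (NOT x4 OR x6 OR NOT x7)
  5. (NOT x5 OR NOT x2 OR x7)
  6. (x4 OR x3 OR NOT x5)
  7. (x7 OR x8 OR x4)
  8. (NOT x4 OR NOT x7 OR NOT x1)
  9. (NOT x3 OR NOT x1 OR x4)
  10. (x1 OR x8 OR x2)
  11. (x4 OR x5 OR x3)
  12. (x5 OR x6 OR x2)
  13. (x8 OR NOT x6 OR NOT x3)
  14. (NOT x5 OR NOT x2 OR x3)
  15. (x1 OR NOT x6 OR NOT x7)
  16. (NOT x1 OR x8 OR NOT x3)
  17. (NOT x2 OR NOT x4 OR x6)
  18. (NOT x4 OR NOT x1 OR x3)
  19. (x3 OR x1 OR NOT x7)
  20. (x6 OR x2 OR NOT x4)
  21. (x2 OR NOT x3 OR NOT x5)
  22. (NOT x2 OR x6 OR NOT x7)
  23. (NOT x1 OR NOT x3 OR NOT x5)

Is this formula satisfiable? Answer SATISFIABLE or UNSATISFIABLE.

SATISFIABLE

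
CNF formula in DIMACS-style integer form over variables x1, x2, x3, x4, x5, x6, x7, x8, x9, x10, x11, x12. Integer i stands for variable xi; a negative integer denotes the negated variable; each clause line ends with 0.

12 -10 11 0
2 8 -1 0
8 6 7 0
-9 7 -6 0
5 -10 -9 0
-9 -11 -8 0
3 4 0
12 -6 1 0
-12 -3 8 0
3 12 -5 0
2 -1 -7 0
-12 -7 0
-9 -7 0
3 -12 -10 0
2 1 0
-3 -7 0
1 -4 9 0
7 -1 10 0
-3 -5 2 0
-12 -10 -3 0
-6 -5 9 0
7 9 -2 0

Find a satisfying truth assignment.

x1=False, x2=True, x3=True, x4=True, x5=False, x6=False, x7=False, x8=True, x9=True, x10=False, x11=False, x12=False

Branch on x1: take x1 = False.
  then x2 is forced to True.
Branch on x3: take x3 = True.
  then x7 is forced to False.
  then x9 is forced to True.
  then x6 is forced to False.
  then x8 is forced to True.
  then x11 is forced to False.
For the remaining variables, x4 = True, x5 = False, x10 = False, x12 = False works.
Every clause has at least one true literal under this assignment.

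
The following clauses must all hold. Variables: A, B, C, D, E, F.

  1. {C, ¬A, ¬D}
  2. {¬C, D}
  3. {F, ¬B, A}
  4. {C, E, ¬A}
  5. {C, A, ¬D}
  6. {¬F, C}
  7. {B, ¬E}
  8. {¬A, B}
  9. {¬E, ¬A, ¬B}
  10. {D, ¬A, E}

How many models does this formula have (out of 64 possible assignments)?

7

The models are:
  A=F B=F C=F D=F E=F F=F
  A=F B=F C=T D=T E=F F=F
  A=F B=F C=T D=T E=F F=T
  A=F B=T C=T D=T E=F F=T
  A=F B=T C=T D=T E=T F=T
  A=T B=T C=T D=T E=F F=F
  A=T B=T C=T D=T E=F F=T
That's 7 in total.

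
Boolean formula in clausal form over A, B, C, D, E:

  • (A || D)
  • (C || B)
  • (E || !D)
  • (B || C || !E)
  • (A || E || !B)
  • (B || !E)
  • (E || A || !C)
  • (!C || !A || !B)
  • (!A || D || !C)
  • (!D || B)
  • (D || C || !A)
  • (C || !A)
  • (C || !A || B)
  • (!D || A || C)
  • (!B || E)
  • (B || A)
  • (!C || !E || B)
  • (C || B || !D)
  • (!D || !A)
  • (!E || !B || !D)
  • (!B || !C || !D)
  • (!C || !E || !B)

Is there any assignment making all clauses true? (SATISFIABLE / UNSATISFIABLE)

UNSATISFIABLE

B = True:
  propagation gives E=True, D=False, A=True, C=False; an empty clause results — contradiction.
B = False:
  propagation gives C=True, E=False, D=False, A=True; an empty clause results — contradiction.
Every branch closes, so no satisfying assignment exists.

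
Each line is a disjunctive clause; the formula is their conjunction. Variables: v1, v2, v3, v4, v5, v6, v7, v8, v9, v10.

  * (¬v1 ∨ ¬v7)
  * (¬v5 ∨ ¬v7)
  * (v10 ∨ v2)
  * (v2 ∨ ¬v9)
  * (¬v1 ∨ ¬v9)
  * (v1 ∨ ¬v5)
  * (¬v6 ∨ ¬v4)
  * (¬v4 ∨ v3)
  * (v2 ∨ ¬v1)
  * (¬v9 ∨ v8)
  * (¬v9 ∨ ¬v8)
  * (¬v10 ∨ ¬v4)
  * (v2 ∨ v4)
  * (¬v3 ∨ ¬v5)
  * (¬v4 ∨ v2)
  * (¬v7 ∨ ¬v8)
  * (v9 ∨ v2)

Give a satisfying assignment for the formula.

v1 = F, v2 = T, v3 = T, v4 = F, v5 = F, v6 = T, v7 = F, v8 = T, v9 = F, v10 = F

v2 occurs only positively in the remaining clauses — set v2 = True.
Pure literal: v5 appears only negated; assign v5 = False.
Set v1 = False and propagate.
Set v3 = True and propagate.
Branch on v4: take v4 = False.
The remaining clauses are satisfied by v6 = True, v7 = False, v8 = True, v9 = False, v10 = False.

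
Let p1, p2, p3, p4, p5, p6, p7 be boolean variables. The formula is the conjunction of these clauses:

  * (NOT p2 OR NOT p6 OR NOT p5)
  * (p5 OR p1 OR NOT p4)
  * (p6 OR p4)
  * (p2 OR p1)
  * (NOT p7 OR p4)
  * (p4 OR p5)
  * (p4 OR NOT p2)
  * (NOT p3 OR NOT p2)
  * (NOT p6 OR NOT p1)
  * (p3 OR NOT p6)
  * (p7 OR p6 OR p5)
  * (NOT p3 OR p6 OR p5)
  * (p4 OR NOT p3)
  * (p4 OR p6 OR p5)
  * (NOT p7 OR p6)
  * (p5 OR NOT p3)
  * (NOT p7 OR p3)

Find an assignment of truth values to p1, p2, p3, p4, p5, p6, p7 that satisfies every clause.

p1=1  p2=1  p3=0  p4=1  p5=1  p6=0  p7=0

Try p1 = True.
  then p6 is forced to False.
  then p4 is forced to True.
  then p7 is forced to False.
  then p5 is forced to True.
For the remaining variables, p2 = True, p3 = False works.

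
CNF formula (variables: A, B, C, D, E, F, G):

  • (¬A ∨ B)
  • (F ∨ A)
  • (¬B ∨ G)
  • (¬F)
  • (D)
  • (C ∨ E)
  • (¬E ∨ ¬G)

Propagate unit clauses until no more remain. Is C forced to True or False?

True

Unit clause (¬F) sets F = False.
(A ∨ F) with F = False leaves only A, so A = True.
(B ∨ ¬A): since A = True, the clause reduces to (B). B = True.
(G ∨ ¬B): since B = True, the clause reduces to (G). G = True.
(D) stands alone — D = True.
From (¬E ∨ ¬G) and G = True: E = False.
In (E ∨ C), E is now false; C must hold, so C = True.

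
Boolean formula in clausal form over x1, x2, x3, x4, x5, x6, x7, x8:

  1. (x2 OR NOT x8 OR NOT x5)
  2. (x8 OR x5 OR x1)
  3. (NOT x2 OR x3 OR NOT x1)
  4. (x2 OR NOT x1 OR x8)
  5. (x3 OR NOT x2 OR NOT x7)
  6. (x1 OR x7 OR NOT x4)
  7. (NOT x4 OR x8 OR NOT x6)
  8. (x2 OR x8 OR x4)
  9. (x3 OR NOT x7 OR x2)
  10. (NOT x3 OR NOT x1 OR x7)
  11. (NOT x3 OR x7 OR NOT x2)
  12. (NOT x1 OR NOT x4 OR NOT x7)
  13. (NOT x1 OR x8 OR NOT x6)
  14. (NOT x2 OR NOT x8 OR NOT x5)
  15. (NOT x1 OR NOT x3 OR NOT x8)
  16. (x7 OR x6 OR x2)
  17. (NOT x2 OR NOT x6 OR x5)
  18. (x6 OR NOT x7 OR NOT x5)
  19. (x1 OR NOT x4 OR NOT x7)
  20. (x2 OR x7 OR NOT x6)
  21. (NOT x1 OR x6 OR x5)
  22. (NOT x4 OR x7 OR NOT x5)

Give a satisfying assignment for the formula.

Try x1 = False.
Try x2 = True.
Branch on x3: take x3 = True.
  then x7 is forced to True.
  then x4 is forced to False.
For the remaining variables, x5 = True, x6 = True, x8 = False works.
Check each clause:
  1. (NOT x5 OR x2 OR NOT x8) — NOT x8 is true.
  2. (x1 OR x8 OR x5) — x5 is true.
  3. (NOT x2 OR x3 OR NOT x1) — x3 is true.
  4. (x2 OR x8 OR NOT x1) — x2 is true.
  5. (NOT x7 OR x3 OR NOT x2) — x3 is true.
  6. (x1 OR x7 OR NOT x4) — NOT x4 is true.
  7. (NOT x6 OR x8 OR NOT x4) — NOT x4 is true.
  8. (x2 OR x8 OR x4) — x2 is true.
  9. (NOT x7 OR x3 OR x2) — x2 is true.
  10. (NOT x3 OR x7 OR NOT x1) — NOT x1 is true.
  11. (NOT x3 OR x7 OR NOT x2) — x7 is true.
  12. (NOT x7 OR NOT x1 OR NOT x4) — NOT x4 is true.
  13. (NOT x6 OR NOT x1 OR x8) — NOT x1 is true.
  14. (NOT x8 OR NOT x5 OR NOT x2) — NOT x8 is true.
  15. (NOT x8 OR NOT x3 OR NOT x1) — NOT x8 is true.
  16. (x6 OR x7 OR x2) — x2 is true.
  17. (NOT x6 OR NOT x2 OR x5) — x5 is true.
  18. (NOT x5 OR NOT x7 OR x6) — x6 is true.
  19. (x1 OR NOT x4 OR NOT x7) — NOT x4 is true.
  20. (x7 OR x2 OR NOT x6) — x2 is true.
  21. (x5 OR x6 OR NOT x1) — x5 is true.
  22. (NOT x5 OR NOT x4 OR x7) — NOT x4 is true.

x1=False, x2=True, x3=True, x4=False, x5=True, x6=True, x7=True, x8=False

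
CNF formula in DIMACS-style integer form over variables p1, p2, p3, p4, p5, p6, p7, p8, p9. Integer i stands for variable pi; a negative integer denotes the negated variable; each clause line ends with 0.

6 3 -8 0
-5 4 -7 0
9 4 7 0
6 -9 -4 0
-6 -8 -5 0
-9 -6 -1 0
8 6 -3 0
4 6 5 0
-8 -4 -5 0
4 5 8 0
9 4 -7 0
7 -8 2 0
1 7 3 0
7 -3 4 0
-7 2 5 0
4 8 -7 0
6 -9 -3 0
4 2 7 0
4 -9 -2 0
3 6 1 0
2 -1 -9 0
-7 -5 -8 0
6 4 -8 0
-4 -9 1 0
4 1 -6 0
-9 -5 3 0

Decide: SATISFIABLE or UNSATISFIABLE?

SATISFIABLE

Set p1 = True and propagate.
The remaining clauses are satisfied by p2 = False, p3 = False, p4 = True, p5 = True, p6 = False, p7 = True, p8 = False, p9 = False.
So p1=T  p2=F  p3=F  p4=T  p5=T  p6=F  p7=T  p8=F  p9=F is a satisfying assignment.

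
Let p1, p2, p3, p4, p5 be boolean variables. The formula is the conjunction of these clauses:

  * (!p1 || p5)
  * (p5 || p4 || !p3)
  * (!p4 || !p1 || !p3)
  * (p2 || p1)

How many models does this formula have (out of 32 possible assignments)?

13

Case analysis on p1 and p3:
  p1=1, p3=1: remaining (p2,p4,p5) ∈ {(0,0,1); (1,0,1)} — 2.
  p1=1, p3=0: remaining (p2,p4,p5) ∈ {(0,0,1); (0,1,1); (1,0,1); (1,1,1)} — 4.
  p1=0, p3=1: remaining (p2,p4,p5) ∈ {(1,0,1); (1,1,0); (1,1,1)} — 3.
  p1=0, p3=0: remaining (p2,p4,p5) ∈ {(1,0,0); (1,0,1); (1,1,0); (1,1,1)} — 4.
Total: 2 + 4 + 3 + 4 = 13.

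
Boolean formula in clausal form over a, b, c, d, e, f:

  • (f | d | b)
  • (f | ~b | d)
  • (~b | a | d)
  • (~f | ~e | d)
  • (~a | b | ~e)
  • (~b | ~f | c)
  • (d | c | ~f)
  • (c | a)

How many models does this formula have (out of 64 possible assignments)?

21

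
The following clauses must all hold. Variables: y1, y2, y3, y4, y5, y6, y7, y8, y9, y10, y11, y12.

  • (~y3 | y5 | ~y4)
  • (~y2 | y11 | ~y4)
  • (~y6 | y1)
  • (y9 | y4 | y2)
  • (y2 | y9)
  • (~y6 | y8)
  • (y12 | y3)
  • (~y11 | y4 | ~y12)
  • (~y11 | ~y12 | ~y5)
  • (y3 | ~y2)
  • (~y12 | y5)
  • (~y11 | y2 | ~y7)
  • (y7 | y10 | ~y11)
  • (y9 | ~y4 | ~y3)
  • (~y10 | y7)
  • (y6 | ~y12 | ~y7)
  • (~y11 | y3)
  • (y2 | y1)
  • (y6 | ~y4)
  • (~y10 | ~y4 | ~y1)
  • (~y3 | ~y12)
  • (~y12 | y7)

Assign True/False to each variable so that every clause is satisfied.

y1=T, y2=T, y3=T, y4=F, y5=F, y6=F, y7=T, y8=F, y9=T, y10=F, y11=F, y12=F

Check each clause:
  1. (~y3 | y5 | ~y4) — ~y4 is true.
  2. (y11 | ~y4 | ~y2) — ~y4 is true.
  3. (y1 | ~y6) — y1 is true.
  4. (y4 | y9 | y2) — y9 is true.
  5. (y9 | y2) — y9 is true.
  6. (~y6 | y8) — ~y6 is true.
  7. (y12 | y3) — y3 is true.
  8. (~y12 | y4 | ~y11) — ~y12 is true.
  9. (~y5 | ~y11 | ~y12) — ~y5 is true.
  10. (y3 | ~y2) — y3 is true.
  11. (~y12 | y5) — ~y12 is true.
  12. (y2 | ~y11 | ~y7) — y2 is true.
  13. (~y11 | y10 | y7) — ~y11 is true.
  14. (~y3 | ~y4 | y9) — y9 is true.
  15. (y7 | ~y10) — ~y10 is true.
  16. (~y12 | ~y7 | y6) — ~y12 is true.
  17. (y3 | ~y11) — y3 is true.
  18. (y2 | y1) — y1 is true.
  19. (y6 | ~y4) — ~y4 is true.
  20. (~y10 | ~y1 | ~y4) — ~y4 is true.
  21. (~y3 | ~y12) — ~y12 is true.
  22. (~y12 | y7) — ~y12 is true.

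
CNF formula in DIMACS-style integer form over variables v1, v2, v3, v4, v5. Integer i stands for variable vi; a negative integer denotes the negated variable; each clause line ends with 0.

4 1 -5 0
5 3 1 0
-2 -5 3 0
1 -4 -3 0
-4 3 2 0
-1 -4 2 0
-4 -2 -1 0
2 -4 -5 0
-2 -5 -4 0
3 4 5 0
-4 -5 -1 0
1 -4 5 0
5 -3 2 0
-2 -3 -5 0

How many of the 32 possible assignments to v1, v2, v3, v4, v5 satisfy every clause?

4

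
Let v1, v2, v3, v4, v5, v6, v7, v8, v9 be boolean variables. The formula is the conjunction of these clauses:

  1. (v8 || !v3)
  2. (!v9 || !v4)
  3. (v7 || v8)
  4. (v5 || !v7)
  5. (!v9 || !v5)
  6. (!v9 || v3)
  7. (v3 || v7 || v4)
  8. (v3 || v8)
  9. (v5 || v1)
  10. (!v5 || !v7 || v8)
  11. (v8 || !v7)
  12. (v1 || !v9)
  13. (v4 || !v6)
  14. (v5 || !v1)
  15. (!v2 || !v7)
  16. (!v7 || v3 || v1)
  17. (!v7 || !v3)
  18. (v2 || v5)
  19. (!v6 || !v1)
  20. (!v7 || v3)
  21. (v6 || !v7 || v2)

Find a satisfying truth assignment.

v1 = F  v2 = F  v3 = F  v4 = T  v5 = T  v6 = T  v7 = F  v8 = T  v9 = F

Check each clause:
  1. (!v3 || v8) — v8 is true.
  2. (!v4 || !v9) — !v9 is true.
  3. (v7 || v8) — v8 is true.
  4. (!v7 || v5) — !v7 is true.
  5. (!v5 || !v9) — !v9 is true.
  6. (!v9 || v3) — !v9 is true.
  7. (v4 || v7 || v3) — v4 is true.
  8. (v8 || v3) — v8 is true.
  9. (v5 || v1) — v5 is true.
  10. (v8 || !v7 || !v5) — v8 is true.
  11. (v8 || !v7) — v8 is true.
  12. (!v9 || v1) — !v9 is true.
  13. (v4 || !v6) — v4 is true.
  14. (!v1 || v5) — v5 is true.
  15. (!v2 || !v7) — !v7 is true.
  16. (!v7 || v3 || v1) — !v7 is true.
  17. (!v3 || !v7) — !v7 is true.
  18. (v5 || v2) — v5 is true.
  19. (!v6 || !v1) — !v1 is true.
  20. (v3 || !v7) — !v7 is true.
  21. (v6 || v2 || !v7) — !v7 is true.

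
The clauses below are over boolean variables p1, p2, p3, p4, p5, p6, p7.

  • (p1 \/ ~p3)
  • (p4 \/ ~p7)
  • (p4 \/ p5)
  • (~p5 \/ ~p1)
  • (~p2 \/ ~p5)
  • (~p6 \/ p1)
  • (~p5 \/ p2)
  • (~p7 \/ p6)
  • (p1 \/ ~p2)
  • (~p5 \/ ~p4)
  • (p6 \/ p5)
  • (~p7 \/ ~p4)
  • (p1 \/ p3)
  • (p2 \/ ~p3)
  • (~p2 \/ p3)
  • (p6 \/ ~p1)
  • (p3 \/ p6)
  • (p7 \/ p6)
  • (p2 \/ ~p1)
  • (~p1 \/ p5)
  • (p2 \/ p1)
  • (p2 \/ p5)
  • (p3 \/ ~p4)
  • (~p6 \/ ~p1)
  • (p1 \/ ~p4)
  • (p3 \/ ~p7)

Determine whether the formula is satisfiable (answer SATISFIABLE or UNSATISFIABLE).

UNSATISFIABLE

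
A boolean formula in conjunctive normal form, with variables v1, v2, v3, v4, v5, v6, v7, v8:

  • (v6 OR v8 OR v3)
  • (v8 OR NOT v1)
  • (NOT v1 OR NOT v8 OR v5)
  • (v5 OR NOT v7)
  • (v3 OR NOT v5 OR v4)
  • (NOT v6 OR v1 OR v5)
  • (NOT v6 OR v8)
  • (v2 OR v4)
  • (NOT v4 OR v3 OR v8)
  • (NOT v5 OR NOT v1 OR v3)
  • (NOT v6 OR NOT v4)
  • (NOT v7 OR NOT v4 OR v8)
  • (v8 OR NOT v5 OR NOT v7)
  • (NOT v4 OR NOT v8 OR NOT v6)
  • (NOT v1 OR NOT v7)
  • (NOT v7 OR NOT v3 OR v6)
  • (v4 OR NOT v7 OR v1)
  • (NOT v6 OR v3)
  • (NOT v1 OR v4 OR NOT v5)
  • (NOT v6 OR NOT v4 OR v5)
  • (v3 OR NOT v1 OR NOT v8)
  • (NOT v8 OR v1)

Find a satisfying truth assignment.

v1 = F, v2 = T, v3 = T, v4 = T, v5 = F, v6 = F, v7 = F, v8 = F

Check each clause:
  1. (v6 OR v3 OR v8) — v3 is true.
  2. (NOT v1 OR v8) — NOT v1 is true.
  3. (NOT v1 OR v5 OR NOT v8) — NOT v8 is true.
  4. (v5 OR NOT v7) — NOT v7 is true.
  5. (v4 OR NOT v5 OR v3) — v3 is true.
  6. (v5 OR NOT v6 OR v1) — NOT v6 is true.
  7. (v8 OR NOT v6) — NOT v6 is true.
  8. (v2 OR v4) — v2 is true.
  9. (v3 OR v8 OR NOT v4) — v3 is true.
  10. (NOT v5 OR NOT v1 OR v3) — v3 is true.
  11. (NOT v6 OR NOT v4) — NOT v6 is true.
  12. (NOT v7 OR v8 OR NOT v4) — NOT v7 is true.
  13. (NOT v7 OR NOT v5 OR v8) — NOT v7 is true.
  14. (NOT v6 OR NOT v8 OR NOT v4) — NOT v8 is true.
  15. (NOT v1 OR NOT v7) — NOT v7 is true.
  16. (v6 OR NOT v7 OR NOT v3) — NOT v7 is true.
  17. (NOT v7 OR v1 OR v4) — v4 is true.
  18. (v3 OR NOT v6) — NOT v6 is true.
  19. (v4 OR NOT v1 OR NOT v5) — NOT v5 is true.
  20. (NOT v4 OR NOT v6 OR v5) — NOT v6 is true.
  21. (v3 OR NOT v1 OR NOT v8) — NOT v8 is true.
  22. (v1 OR NOT v8) — NOT v8 is true.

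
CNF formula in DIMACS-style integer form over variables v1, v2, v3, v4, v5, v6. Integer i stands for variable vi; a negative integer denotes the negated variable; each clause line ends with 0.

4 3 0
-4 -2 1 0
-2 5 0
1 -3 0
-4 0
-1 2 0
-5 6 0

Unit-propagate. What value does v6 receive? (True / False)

(~v4) stands alone — v4 = False.
In (v3 | v4), v4 is now false; v3 must hold, so v3 = True.
(v1 | ~v3) with v3 = True leaves only v1, so v1 = True.
From (v2 | ~v1) and v1 = True: v2 = True.
(~v2 | v5) with v2 = True leaves only v5, so v5 = True.
(v6 | ~v5) with v5 = True leaves only v6, so v6 = True.

True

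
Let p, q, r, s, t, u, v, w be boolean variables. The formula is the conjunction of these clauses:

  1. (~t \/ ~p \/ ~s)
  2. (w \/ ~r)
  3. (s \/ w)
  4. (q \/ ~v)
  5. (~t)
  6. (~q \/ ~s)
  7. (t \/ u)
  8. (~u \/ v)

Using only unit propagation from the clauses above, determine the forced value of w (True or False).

(~t) stands alone — t = False.
(u \/ t) with t = False leaves only u, so u = True.
(~u \/ v) with u = True leaves only v, so v = True.
From (~v \/ q) and v = True: q = True.
From (~q \/ ~s) and q = True: s = False.
In (w \/ s), s is now false; w must hold, so w = True.

True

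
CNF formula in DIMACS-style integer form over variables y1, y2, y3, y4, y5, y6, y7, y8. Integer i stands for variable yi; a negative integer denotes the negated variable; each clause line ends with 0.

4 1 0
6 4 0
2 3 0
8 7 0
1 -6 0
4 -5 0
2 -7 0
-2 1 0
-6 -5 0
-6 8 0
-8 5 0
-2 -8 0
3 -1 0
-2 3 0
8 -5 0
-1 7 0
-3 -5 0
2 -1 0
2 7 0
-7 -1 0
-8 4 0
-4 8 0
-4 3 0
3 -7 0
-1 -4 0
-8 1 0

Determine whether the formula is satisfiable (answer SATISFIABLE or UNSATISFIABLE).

UNSATISFIABLE

y1 = True:
  propagation gives y3=True, y7=True; an empty clause results — contradiction.
y1 = False:
  propagation gives y4=True, y6=False, y2=False, y3=True; an empty clause results — contradiction.
Every branch closes, so no satisfying assignment exists.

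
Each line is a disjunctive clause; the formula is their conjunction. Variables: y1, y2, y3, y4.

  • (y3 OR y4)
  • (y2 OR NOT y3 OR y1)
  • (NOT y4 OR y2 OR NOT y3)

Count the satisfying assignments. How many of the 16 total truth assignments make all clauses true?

9

Split on y3, then y2.
  y3=1, y2=1: remaining (y1,y4) ∈ {(0,0); (0,1); (1,0); (1,1)} — 4.
  y3=1, y2=0: remaining (y1,y4) ∈ {(1,0)} — 1.
  y3=0, y2=1: remaining (y1,y4) ∈ {(0,1); (1,1)} — 2.
  y3=0, y2=0: remaining (y1,y4) ∈ {(0,1); (1,1)} — 2.
Total: 4 + 1 + 2 + 2 = 9.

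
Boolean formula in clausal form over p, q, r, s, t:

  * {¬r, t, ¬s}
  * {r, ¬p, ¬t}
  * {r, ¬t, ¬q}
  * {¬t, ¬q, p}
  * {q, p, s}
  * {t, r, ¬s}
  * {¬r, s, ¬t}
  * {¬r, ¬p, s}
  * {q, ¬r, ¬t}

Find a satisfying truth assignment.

p=False  q=False  r=False  s=True  t=True

Check each clause:
  1. {¬s, ¬r, t} — ¬r is true.
  2. {¬t, r, ¬p} — ¬p is true.
  3. {¬q, r, ¬t} — ¬q is true.
  4. {¬t, ¬q, p} — ¬q is true.
  5. {p, s, q} — s is true.
  6. {¬s, t, r} — t is true.
  7. {¬t, ¬r, s} — s is true.
  8. {s, ¬r, ¬p} — s is true.
  9. {¬r, ¬t, q} — ¬r is true.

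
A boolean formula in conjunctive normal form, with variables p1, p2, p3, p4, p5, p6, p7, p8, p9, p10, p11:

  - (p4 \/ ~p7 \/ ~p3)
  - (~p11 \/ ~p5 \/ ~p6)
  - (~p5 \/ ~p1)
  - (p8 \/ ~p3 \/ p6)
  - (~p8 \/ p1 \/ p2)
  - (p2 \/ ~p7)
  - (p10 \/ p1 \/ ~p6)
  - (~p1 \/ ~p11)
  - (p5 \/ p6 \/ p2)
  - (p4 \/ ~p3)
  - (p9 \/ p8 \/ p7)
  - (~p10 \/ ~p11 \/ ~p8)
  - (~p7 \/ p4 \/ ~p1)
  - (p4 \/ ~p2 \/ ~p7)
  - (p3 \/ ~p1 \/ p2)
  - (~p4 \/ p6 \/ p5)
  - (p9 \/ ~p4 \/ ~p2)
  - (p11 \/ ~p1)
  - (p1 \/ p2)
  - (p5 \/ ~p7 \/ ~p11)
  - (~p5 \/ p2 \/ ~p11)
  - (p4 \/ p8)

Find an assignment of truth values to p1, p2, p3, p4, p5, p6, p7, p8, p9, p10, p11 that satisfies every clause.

p1=F, p2=T, p3=T, p4=T, p5=T, p6=F, p7=F, p8=T, p9=T, p10=F, p11=F

Pure literal: p9 appears only positively; assign p9 = True.
Set p1 = False and propagate.
  then p2 is forced to True.
For the remaining variables, p3 = True, p4 = True, p5 = True, p6 = False, p7 = False, p8 = True, p10 = False, p11 = False works.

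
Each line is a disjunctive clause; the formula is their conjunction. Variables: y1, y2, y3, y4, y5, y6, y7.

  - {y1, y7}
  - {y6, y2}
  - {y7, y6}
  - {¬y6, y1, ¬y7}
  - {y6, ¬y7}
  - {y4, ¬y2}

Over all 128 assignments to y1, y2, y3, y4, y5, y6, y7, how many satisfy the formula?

Split on y6, then y7.
  y6=1, y7=1: y3, y5 free; 3 ways for (y1,y2,y4) × 2^2 = 12.
  y6=1, y7=0: y3, y5 free; 3 ways for (y1,y2,y4) × 2^2 = 12.
  y6=0, y7=1: a clause becomes empty — 0.
  y6=0, y7=0: a clause becomes empty — 0.
Total: 12 + 12 + 0 + 0 = 24.

24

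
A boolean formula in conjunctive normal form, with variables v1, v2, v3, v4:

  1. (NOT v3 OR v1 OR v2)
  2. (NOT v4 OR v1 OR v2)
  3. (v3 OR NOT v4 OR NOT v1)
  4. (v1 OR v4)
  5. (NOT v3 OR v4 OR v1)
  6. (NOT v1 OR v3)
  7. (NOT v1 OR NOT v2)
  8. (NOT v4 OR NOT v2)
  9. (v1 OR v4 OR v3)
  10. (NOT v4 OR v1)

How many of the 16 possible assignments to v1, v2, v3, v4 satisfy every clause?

Satisfying assignments:
  v1=T v2=F v3=T v4=F
  v1=T v2=F v3=T v4=T
Count: 2.

2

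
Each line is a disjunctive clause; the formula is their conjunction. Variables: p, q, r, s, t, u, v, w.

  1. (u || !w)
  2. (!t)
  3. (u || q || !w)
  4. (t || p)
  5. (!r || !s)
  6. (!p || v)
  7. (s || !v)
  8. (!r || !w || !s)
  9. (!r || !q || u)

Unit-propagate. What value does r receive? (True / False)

(!t) is a unit clause: t = False.
(p || t) with t = False leaves only p, so p = True.
From (!p || v) and p = True: v = True.
(s || !v): since v = True, the clause reduces to (s). s = True.
(!r || !s) with s = True leaves only !r, so r = False.

False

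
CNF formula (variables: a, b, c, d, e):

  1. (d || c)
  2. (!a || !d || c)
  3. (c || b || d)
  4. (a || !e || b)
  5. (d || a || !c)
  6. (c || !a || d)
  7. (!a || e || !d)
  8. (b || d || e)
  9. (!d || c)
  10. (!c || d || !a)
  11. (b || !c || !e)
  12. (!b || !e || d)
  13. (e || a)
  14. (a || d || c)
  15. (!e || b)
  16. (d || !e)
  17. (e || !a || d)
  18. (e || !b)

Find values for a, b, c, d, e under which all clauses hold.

a = False, b = True, c = True, d = True, e = True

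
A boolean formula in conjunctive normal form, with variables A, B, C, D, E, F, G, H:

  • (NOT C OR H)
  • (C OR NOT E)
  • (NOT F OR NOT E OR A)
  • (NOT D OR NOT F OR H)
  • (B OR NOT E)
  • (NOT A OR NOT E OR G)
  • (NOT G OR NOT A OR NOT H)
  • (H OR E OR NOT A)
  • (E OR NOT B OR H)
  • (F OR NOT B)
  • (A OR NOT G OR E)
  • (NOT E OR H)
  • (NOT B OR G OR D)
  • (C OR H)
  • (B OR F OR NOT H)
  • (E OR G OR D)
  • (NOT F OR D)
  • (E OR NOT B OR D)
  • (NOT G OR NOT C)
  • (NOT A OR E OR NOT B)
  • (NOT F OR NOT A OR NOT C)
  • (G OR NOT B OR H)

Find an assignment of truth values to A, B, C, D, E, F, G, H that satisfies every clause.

Branch on A: take A = False.
For the remaining variables, B = True, C = False, D = True, E = False, F = True, G = False, H = True works.
Check each clause:
  1. (NOT C OR H) — H is true.
  2. (C OR NOT E) — NOT E is true.
  3. (NOT E OR A OR NOT F) — NOT E is true.
  4. (NOT F OR NOT D OR H) — H is true.
  5. (B OR NOT E) — B is true.
  6. (NOT E OR G OR NOT A) — NOT E is true.
  7. (NOT H OR NOT G OR NOT A) — NOT G is true.
  8. (H OR NOT A OR E) — H is true.
  9. (E OR NOT B OR H) — H is true.
  10. (F OR NOT B) — F is true.
  11. (A OR NOT G OR E) — NOT G is true.
  12. (NOT E OR H) — H is true.
  13. (D OR G OR NOT B) — D is true.
  14. (H OR C) — H is true.
  15. (B OR F OR NOT H) — B is true.
  16. (D OR G OR E) — D is true.
  17. (NOT F OR D) — D is true.
  18. (E OR NOT B OR D) — D is true.
  19. (NOT C OR NOT G) — NOT G is true.
  20. (NOT A OR NOT B OR E) — NOT A is true.
  21. (NOT F OR NOT C OR NOT A) — NOT C is true.
  22. (H OR G OR NOT B) — H is true.

A=F, B=T, C=F, D=T, E=F, F=T, G=F, H=T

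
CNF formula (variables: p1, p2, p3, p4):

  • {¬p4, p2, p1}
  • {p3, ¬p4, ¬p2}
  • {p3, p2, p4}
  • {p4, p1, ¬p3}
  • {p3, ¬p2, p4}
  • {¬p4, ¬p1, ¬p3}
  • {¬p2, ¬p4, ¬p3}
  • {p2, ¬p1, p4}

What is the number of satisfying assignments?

2

The models are:
  p1=1 p2=0 p3=0 p4=1
  p1=1 p2=1 p3=1 p4=0
Count: 2.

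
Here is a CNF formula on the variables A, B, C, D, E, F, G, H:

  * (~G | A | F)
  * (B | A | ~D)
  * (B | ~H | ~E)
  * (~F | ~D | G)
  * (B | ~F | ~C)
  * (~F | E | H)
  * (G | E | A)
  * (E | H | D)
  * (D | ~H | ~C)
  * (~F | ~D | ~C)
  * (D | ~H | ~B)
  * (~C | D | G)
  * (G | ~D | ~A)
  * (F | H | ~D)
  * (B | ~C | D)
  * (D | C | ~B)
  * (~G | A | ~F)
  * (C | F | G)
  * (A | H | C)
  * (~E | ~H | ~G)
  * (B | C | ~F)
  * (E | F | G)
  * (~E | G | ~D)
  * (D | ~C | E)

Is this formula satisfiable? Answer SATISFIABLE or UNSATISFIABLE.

SATISFIABLE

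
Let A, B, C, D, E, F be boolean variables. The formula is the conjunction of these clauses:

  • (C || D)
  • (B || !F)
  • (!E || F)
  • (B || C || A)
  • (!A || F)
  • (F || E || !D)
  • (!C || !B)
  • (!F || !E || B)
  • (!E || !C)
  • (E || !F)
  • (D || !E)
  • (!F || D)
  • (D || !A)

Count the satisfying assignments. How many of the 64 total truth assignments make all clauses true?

The models are:
  A=F B=F C=T D=F E=F F=F
  A=F B=T C=F D=T E=T F=T
  A=T B=T C=F D=T E=T F=T
That's 3 in total.

3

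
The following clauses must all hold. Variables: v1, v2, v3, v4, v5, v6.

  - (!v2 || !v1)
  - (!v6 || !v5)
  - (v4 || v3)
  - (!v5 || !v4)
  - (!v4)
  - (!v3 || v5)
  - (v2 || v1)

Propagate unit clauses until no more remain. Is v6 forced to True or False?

False

(!v4) is a unit clause: v4 = False.
(v3 || v4) with v4 = False leaves only v3, so v3 = True.
From (!v3 || v5) and v3 = True: v5 = True.
In (!v6 || !v5), !v5 is now false; !v6 must hold, so v6 = False.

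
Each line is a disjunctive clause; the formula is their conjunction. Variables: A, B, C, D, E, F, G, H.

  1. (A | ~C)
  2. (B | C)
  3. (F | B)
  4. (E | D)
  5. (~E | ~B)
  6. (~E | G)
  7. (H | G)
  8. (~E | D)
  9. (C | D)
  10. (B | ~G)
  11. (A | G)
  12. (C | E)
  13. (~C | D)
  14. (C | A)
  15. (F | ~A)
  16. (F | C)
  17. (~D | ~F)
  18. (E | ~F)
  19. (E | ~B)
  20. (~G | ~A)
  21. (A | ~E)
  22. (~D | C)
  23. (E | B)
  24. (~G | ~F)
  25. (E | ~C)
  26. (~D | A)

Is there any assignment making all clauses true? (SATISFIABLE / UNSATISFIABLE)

UNSATISFIABLE

E = True:
  propagation gives B=False, C=True, A=True, F=True; an empty clause results — contradiction.
E = False:
  propagation gives D=True, C=True; an empty clause results — contradiction.
Every branch closes, so no satisfying assignment exists.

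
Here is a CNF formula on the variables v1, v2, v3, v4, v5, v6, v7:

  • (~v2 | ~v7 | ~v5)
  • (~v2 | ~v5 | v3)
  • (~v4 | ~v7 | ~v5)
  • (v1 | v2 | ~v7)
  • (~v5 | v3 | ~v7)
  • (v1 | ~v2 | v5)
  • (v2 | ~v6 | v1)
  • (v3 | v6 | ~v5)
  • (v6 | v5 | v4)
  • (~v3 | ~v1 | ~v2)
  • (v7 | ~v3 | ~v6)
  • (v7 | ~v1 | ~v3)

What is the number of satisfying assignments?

25

Split on v5, then v2.
  v5=1, v2=1: remaining (v1,v3,v4,v6,v7) ∈ {(0,1,0,0,0); (0,1,1,0,0)} — 2.
  v5=1, v2=0: 6 of the 32 assignments to (v1,v3,v4,v6,v7) work.
  v5=0, v2=1: v7 free; 3 ways for (v1,v3,v4,v6) × 2^1 = 6.
  v5=0, v2=0: 11 of the 32 assignments to (v1,v3,v4,v6,v7) work.
Total: 2 + 6 + 6 + 11 = 25.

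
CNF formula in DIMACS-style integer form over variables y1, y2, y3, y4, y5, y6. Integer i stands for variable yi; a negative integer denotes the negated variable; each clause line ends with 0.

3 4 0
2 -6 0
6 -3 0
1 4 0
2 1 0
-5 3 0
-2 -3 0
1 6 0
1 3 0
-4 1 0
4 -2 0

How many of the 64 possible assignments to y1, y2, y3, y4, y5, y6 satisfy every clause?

3

The models are:
  y1=1 y2=0 y3=0 y4=1 y5=0 y6=0
  y1=1 y2=1 y3=0 y4=1 y5=0 y6=0
  y1=1 y2=1 y3=0 y4=1 y5=0 y6=1
Count: 3.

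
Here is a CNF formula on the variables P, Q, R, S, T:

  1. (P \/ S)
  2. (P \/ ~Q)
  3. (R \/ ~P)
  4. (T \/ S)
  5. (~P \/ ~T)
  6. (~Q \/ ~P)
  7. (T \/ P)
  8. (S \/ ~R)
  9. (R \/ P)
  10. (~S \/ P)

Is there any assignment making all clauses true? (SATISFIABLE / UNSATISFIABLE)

Pure literal: Q appears only negated; assign Q = False.
Try P = True.
  then R is forced to True.
  then T is forced to False.
  then S is forced to True.
Every clause has at least one true literal under this assignment.
So P=1, Q=0, R=1, S=1, T=0 is a satisfying assignment.

SATISFIABLE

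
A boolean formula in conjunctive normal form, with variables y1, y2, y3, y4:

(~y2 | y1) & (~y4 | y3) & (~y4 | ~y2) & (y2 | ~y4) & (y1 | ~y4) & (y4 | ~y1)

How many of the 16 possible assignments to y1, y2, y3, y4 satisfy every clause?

Satisfying assignments:
  y1=0 y2=0 y3=0 y4=0
  y1=0 y2=0 y3=1 y4=0
That's 2 in total.

2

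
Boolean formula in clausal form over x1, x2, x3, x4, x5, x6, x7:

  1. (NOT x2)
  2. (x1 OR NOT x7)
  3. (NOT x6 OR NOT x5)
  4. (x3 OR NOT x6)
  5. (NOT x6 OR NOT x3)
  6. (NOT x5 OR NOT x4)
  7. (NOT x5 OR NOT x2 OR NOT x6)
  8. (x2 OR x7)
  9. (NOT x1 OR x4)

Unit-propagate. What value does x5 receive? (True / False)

False

(NOT x2) stands alone — x2 = False.
From (x2 OR x7) and x2 = False: x7 = True.
(x1 OR NOT x7) with x7 = True leaves only x1, so x1 = True.
In (x4 OR NOT x1), NOT x1 is now false; x4 must hold, so x4 = True.
In (NOT x5 OR NOT x4), NOT x4 is now false; NOT x5 must hold, so x5 = False.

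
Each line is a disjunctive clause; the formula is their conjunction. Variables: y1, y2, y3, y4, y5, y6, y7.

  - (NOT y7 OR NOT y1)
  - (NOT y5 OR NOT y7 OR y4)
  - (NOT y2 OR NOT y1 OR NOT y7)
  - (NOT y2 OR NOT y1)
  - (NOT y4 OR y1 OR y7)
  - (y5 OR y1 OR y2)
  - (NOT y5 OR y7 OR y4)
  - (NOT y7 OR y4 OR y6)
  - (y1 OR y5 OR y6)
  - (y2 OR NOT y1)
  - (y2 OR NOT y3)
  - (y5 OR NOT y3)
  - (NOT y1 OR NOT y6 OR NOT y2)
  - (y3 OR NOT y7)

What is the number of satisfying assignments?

Satisfying assignments:
  y1=F y2=T y3=F y4=F y5=F y6=T y7=F
  y1=F y2=T y3=T y4=T y5=T y6=F y7=T
  y1=F y2=T y3=T y4=T y5=T y6=T y7=T
Count: 3.

3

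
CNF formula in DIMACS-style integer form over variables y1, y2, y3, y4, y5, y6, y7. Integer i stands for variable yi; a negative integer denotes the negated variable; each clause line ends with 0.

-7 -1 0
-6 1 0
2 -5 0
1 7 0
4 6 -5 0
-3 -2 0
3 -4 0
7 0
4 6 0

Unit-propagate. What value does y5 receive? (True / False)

(y7) is a unit clause: y7 = True.
From (~y7 | ~y1) and y7 = True: y1 = False.
In (y1 | ~y6), y1 is now false; ~y6 must hold, so y6 = False.
(y4 | y6) with y6 = False leaves only y4, so y4 = True.
In (y3 | ~y4), ~y4 is now false; y3 must hold, so y3 = True.
From (~y2 | ~y3) and y3 = True: y2 = False.
In (~y5 | y2), y2 is now false; ~y5 must hold, so y5 = False.

False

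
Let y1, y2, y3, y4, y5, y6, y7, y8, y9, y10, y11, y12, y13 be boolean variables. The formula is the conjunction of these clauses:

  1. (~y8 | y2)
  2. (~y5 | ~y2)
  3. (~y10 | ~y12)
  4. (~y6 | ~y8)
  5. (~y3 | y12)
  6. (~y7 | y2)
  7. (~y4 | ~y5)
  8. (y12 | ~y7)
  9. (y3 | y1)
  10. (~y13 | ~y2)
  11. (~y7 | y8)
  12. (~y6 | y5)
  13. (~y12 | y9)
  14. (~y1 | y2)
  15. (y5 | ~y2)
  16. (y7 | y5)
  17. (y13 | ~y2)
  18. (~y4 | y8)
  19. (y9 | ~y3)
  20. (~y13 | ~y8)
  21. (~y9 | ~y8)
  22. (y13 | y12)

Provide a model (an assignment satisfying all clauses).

y4 occurs only negated in the remaining clauses — set y4 = False.
y10 occurs only negated in the remaining clauses — set y10 = False.
Branch on y1: take y1 = False.
  then y3 is forced to True.
  then y12 is forced to True.
  then y9 is forced to True.
  then y8 is forced to False.
  then y7 is forced to False.
  then y5 is forced to True.
  then y2 is forced to False.
y6, y11, y13 are now unconstrained; take y6 = True, y11 = True, y13 = False.

y1=False  y2=False  y3=True  y4=False  y5=True  y6=True  y7=False  y8=False  y9=True  y10=False  y11=True  y12=True  y13=False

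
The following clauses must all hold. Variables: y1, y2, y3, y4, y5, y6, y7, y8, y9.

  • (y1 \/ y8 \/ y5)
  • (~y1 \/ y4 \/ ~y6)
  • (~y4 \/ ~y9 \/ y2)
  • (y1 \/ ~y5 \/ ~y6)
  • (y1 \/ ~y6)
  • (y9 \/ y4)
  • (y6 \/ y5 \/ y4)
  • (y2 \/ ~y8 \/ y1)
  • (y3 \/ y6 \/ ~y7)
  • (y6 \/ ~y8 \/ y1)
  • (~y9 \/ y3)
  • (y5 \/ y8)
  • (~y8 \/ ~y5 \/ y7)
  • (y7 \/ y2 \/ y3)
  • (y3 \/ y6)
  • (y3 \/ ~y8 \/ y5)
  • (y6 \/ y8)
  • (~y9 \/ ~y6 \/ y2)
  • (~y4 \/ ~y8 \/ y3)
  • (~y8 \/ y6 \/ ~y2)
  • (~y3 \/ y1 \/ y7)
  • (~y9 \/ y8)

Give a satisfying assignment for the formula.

y1=True, y2=False, y3=True, y4=False, y5=True, y6=False, y7=True, y8=True, y9=True

Set y1 = True and propagate.
For the remaining variables, y2 = False, y3 = True, y4 = False, y5 = True, y6 = False, y7 = True, y8 = True, y9 = True works.
Every clause has at least one true literal under this assignment.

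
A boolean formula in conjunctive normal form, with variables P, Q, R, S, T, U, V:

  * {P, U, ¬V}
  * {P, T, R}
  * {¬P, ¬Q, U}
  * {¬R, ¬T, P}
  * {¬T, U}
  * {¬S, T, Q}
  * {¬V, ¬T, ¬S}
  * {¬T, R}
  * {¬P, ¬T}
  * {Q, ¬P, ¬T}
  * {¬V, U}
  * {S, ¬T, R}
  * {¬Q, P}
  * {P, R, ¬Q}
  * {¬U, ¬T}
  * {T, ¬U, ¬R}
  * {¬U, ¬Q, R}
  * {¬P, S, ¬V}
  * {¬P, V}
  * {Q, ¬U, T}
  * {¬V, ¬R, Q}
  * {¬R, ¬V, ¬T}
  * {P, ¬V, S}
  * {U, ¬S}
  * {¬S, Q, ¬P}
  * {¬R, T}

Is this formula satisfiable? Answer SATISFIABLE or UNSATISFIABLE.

UNSATISFIABLE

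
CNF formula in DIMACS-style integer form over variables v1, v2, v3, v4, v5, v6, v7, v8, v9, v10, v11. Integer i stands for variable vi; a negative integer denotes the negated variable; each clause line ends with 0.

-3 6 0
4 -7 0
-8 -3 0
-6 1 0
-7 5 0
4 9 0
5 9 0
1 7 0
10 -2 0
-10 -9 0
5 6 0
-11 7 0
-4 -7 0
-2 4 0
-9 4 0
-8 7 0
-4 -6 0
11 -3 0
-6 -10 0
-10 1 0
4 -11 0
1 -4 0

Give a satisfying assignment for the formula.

v1 occurs only positively in the remaining clauses — set v1 = True.
v3 occurs only negated in the remaining clauses — set v3 = False.
Set v2 = True and propagate.
  then v10 is forced to True.
  then v9 is forced to False.
  then v4 is forced to True.
  then v5 is forced to True.
  then v7 is forced to False.
  then v11 is forced to False.
  then v8 is forced to False.
  then v6 is forced to False.
Every clause has at least one true literal under this assignment.

v1 = True, v2 = True, v3 = False, v4 = True, v5 = True, v6 = False, v7 = False, v8 = False, v9 = False, v10 = True, v11 = False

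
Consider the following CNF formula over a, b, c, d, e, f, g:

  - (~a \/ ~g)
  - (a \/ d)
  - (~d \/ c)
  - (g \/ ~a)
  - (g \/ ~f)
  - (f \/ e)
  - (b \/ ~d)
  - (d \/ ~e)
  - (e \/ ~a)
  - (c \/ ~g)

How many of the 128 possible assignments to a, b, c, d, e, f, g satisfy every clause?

The models are:
  a=0 b=1 c=1 d=1 e=0 f=1 g=1
  a=0 b=1 c=1 d=1 e=1 f=0 g=0
  a=0 b=1 c=1 d=1 e=1 f=0 g=1
  a=0 b=1 c=1 d=1 e=1 f=1 g=1
That's 4 in total.

4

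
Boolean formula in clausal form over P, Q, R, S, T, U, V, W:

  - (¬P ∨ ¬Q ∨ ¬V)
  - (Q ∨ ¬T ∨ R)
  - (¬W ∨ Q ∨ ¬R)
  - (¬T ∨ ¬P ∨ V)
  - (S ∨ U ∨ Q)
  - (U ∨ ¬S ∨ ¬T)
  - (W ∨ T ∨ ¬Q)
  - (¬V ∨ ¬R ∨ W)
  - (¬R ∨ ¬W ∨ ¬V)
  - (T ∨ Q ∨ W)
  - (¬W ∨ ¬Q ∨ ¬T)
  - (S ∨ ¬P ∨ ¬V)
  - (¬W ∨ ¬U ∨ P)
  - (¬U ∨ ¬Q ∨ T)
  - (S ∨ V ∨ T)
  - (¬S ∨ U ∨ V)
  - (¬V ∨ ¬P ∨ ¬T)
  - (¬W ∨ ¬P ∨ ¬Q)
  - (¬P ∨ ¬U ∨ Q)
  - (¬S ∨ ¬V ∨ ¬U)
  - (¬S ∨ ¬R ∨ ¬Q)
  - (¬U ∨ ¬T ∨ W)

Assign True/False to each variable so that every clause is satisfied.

Set P = False and propagate.
Branch on Q: take Q = False.
For the remaining variables, R = False, S = True, T = False, U = False, V = True, W = True works.
Every clause has at least one true literal under this assignment.

P=F, Q=F, R=F, S=T, T=F, U=F, V=T, W=T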